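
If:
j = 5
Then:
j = 5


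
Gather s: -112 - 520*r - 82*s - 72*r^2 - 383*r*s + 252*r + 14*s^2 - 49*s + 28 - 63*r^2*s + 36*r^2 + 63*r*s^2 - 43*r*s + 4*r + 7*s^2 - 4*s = -36*r^2 - 264*r + s^2*(63*r + 21) + s*(-63*r^2 - 426*r - 135) - 84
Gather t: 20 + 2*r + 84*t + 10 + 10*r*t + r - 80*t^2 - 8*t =3*r - 80*t^2 + t*(10*r + 76) + 30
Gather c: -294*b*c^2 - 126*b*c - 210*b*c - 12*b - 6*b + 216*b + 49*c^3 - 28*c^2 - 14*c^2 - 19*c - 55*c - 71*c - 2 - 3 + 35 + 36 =198*b + 49*c^3 + c^2*(-294*b - 42) + c*(-336*b - 145) + 66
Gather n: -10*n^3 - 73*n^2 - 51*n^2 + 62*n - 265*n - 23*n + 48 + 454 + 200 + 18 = -10*n^3 - 124*n^2 - 226*n + 720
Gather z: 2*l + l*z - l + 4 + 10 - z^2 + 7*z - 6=l - z^2 + z*(l + 7) + 8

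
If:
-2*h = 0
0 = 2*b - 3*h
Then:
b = 0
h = 0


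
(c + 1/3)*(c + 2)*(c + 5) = c^3 + 22*c^2/3 + 37*c/3 + 10/3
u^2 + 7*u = u*(u + 7)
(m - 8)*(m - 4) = m^2 - 12*m + 32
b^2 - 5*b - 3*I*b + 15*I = (b - 5)*(b - 3*I)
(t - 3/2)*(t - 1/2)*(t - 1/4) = t^3 - 9*t^2/4 + 5*t/4 - 3/16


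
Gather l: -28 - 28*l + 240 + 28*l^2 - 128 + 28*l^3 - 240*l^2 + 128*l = 28*l^3 - 212*l^2 + 100*l + 84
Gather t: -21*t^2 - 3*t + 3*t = -21*t^2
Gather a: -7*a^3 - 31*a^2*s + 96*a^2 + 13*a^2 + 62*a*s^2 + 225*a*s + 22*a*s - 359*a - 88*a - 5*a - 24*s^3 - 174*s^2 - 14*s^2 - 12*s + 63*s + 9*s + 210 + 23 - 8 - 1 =-7*a^3 + a^2*(109 - 31*s) + a*(62*s^2 + 247*s - 452) - 24*s^3 - 188*s^2 + 60*s + 224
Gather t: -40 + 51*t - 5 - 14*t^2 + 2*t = -14*t^2 + 53*t - 45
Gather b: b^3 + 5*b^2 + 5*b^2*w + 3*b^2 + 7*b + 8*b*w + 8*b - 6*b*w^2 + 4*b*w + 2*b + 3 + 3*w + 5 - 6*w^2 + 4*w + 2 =b^3 + b^2*(5*w + 8) + b*(-6*w^2 + 12*w + 17) - 6*w^2 + 7*w + 10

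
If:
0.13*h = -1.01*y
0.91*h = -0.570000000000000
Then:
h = -0.63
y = 0.08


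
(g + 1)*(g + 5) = g^2 + 6*g + 5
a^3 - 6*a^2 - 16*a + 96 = (a - 6)*(a - 4)*(a + 4)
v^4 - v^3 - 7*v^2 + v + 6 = (v - 3)*(v - 1)*(v + 1)*(v + 2)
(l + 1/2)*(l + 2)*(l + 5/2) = l^3 + 5*l^2 + 29*l/4 + 5/2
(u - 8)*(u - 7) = u^2 - 15*u + 56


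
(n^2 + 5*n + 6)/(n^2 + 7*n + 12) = (n + 2)/(n + 4)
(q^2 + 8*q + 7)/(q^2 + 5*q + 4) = (q + 7)/(q + 4)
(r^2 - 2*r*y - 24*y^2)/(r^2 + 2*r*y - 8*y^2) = (-r + 6*y)/(-r + 2*y)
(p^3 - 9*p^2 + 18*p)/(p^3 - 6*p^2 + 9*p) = (p - 6)/(p - 3)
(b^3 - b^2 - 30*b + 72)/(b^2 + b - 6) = (b^3 - b^2 - 30*b + 72)/(b^2 + b - 6)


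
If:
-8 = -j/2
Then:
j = 16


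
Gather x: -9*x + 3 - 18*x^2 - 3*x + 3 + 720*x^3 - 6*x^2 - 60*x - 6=720*x^3 - 24*x^2 - 72*x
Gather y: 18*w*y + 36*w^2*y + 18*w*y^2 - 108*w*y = 18*w*y^2 + y*(36*w^2 - 90*w)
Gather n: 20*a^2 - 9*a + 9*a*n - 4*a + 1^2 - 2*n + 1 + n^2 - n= 20*a^2 - 13*a + n^2 + n*(9*a - 3) + 2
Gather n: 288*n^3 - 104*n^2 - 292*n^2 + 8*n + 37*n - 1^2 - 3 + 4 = 288*n^3 - 396*n^2 + 45*n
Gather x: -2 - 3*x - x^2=-x^2 - 3*x - 2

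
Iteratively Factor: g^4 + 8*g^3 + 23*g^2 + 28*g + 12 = (g + 1)*(g^3 + 7*g^2 + 16*g + 12) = (g + 1)*(g + 3)*(g^2 + 4*g + 4) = (g + 1)*(g + 2)*(g + 3)*(g + 2)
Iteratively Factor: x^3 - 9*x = (x - 3)*(x^2 + 3*x) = (x - 3)*(x + 3)*(x)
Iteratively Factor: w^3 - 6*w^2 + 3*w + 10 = (w - 5)*(w^2 - w - 2) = (w - 5)*(w - 2)*(w + 1)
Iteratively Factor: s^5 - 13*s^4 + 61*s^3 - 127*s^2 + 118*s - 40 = (s - 1)*(s^4 - 12*s^3 + 49*s^2 - 78*s + 40) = (s - 5)*(s - 1)*(s^3 - 7*s^2 + 14*s - 8) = (s - 5)*(s - 4)*(s - 1)*(s^2 - 3*s + 2) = (s - 5)*(s - 4)*(s - 2)*(s - 1)*(s - 1)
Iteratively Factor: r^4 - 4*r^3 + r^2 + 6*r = (r + 1)*(r^3 - 5*r^2 + 6*r) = r*(r + 1)*(r^2 - 5*r + 6) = r*(r - 3)*(r + 1)*(r - 2)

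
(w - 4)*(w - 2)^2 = w^3 - 8*w^2 + 20*w - 16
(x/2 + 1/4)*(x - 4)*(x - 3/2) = x^3/2 - 5*x^2/2 + 13*x/8 + 3/2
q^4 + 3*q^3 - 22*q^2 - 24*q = q*(q - 4)*(q + 1)*(q + 6)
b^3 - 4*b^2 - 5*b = b*(b - 5)*(b + 1)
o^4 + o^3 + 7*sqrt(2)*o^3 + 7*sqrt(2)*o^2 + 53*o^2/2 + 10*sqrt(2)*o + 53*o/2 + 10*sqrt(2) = (o + 1)*(o + sqrt(2)/2)*(o + 5*sqrt(2)/2)*(o + 4*sqrt(2))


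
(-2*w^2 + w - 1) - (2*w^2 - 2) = -4*w^2 + w + 1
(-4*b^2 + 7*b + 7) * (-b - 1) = 4*b^3 - 3*b^2 - 14*b - 7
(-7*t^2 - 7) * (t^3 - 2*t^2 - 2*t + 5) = -7*t^5 + 14*t^4 + 7*t^3 - 21*t^2 + 14*t - 35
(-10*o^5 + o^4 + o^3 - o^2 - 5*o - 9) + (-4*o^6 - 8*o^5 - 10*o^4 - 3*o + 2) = -4*o^6 - 18*o^5 - 9*o^4 + o^3 - o^2 - 8*o - 7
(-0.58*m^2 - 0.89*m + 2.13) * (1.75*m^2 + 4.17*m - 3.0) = -1.015*m^4 - 3.9761*m^3 + 1.7562*m^2 + 11.5521*m - 6.39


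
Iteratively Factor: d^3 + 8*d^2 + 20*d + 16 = (d + 2)*(d^2 + 6*d + 8) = (d + 2)^2*(d + 4)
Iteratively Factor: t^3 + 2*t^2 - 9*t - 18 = (t + 3)*(t^2 - t - 6) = (t - 3)*(t + 3)*(t + 2)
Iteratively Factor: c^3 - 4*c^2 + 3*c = (c - 3)*(c^2 - c) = c*(c - 3)*(c - 1)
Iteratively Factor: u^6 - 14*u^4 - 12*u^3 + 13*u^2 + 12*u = (u + 1)*(u^5 - u^4 - 13*u^3 + u^2 + 12*u) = (u + 1)*(u + 3)*(u^4 - 4*u^3 - u^2 + 4*u) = (u - 4)*(u + 1)*(u + 3)*(u^3 - u) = (u - 4)*(u + 1)^2*(u + 3)*(u^2 - u) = u*(u - 4)*(u + 1)^2*(u + 3)*(u - 1)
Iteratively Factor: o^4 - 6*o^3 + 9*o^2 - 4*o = (o - 1)*(o^3 - 5*o^2 + 4*o) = (o - 1)^2*(o^2 - 4*o) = (o - 4)*(o - 1)^2*(o)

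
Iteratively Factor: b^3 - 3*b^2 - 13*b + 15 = (b - 1)*(b^2 - 2*b - 15) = (b - 5)*(b - 1)*(b + 3)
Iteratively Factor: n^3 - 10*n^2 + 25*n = (n)*(n^2 - 10*n + 25) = n*(n - 5)*(n - 5)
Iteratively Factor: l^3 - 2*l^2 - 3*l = (l + 1)*(l^2 - 3*l) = (l - 3)*(l + 1)*(l)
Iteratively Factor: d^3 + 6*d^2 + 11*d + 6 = (d + 2)*(d^2 + 4*d + 3) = (d + 1)*(d + 2)*(d + 3)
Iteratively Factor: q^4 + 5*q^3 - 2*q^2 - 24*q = (q + 3)*(q^3 + 2*q^2 - 8*q) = q*(q + 3)*(q^2 + 2*q - 8) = q*(q + 3)*(q + 4)*(q - 2)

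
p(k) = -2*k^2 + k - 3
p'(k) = 1 - 4*k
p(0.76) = -3.40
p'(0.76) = -2.04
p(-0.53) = -4.09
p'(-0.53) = 3.12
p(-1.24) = -7.32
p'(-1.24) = 5.96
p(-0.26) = -3.40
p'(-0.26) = 2.04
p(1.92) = -8.45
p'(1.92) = -6.68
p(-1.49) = -8.93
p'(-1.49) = 6.96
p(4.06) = -31.91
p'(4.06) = -15.24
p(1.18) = -4.60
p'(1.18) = -3.72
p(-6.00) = -81.00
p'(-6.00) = 25.00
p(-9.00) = -174.00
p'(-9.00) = 37.00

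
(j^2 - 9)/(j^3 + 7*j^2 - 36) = (j - 3)/(j^2 + 4*j - 12)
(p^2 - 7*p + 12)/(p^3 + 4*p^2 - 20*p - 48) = (p - 3)/(p^2 + 8*p + 12)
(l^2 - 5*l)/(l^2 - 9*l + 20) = l/(l - 4)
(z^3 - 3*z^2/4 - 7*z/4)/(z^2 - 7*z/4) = z + 1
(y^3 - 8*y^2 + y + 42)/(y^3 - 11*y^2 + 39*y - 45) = (y^2 - 5*y - 14)/(y^2 - 8*y + 15)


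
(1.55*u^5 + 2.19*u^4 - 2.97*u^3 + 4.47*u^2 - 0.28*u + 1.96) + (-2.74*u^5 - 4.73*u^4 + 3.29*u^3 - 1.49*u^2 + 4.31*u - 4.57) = -1.19*u^5 - 2.54*u^4 + 0.32*u^3 + 2.98*u^2 + 4.03*u - 2.61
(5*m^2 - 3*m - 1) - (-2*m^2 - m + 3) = 7*m^2 - 2*m - 4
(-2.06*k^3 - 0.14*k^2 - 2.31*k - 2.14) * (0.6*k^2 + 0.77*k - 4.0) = -1.236*k^5 - 1.6702*k^4 + 6.7462*k^3 - 2.5027*k^2 + 7.5922*k + 8.56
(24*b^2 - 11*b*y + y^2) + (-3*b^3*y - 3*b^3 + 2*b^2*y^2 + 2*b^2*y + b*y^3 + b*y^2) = -3*b^3*y - 3*b^3 + 2*b^2*y^2 + 2*b^2*y + 24*b^2 + b*y^3 + b*y^2 - 11*b*y + y^2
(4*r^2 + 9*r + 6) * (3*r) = 12*r^3 + 27*r^2 + 18*r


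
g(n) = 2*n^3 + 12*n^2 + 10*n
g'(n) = 6*n^2 + 24*n + 10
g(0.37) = 5.44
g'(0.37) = 19.70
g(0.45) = 7.11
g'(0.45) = 22.02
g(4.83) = 553.60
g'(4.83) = 265.89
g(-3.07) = 24.53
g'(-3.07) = -7.13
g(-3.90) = 24.88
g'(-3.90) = 7.66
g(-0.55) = -2.20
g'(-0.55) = -1.38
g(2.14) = 95.96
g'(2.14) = 88.84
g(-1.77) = 8.80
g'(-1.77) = -13.68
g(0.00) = 0.00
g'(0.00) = 10.00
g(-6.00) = -60.00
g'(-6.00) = 82.00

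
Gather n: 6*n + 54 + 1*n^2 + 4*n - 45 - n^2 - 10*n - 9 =0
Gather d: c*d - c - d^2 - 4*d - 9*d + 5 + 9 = -c - d^2 + d*(c - 13) + 14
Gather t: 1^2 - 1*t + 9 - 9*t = 10 - 10*t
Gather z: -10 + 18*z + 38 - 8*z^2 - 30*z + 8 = -8*z^2 - 12*z + 36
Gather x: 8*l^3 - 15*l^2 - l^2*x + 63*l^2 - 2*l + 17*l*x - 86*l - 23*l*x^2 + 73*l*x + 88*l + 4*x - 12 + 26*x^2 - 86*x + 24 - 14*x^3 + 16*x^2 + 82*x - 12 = 8*l^3 + 48*l^2 - 14*x^3 + x^2*(42 - 23*l) + x*(-l^2 + 90*l)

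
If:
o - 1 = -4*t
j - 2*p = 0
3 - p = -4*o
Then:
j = 14 - 32*t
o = 1 - 4*t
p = 7 - 16*t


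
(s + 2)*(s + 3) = s^2 + 5*s + 6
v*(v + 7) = v^2 + 7*v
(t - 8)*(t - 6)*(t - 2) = t^3 - 16*t^2 + 76*t - 96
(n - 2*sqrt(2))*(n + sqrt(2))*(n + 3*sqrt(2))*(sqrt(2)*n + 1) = sqrt(2)*n^4 + 5*n^3 - 8*sqrt(2)*n^2 - 34*n - 12*sqrt(2)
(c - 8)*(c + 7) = c^2 - c - 56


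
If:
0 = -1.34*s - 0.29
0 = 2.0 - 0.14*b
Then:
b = 14.29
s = -0.22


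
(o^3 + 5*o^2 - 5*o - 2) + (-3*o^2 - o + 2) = o^3 + 2*o^2 - 6*o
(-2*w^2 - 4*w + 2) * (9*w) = -18*w^3 - 36*w^2 + 18*w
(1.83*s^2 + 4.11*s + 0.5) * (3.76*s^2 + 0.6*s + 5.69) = 6.8808*s^4 + 16.5516*s^3 + 14.7587*s^2 + 23.6859*s + 2.845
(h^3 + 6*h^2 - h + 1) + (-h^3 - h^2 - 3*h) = 5*h^2 - 4*h + 1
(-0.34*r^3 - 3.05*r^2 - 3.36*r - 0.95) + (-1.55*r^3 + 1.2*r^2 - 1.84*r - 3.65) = -1.89*r^3 - 1.85*r^2 - 5.2*r - 4.6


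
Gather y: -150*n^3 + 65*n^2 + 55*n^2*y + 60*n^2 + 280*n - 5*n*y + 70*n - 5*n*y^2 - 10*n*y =-150*n^3 + 125*n^2 - 5*n*y^2 + 350*n + y*(55*n^2 - 15*n)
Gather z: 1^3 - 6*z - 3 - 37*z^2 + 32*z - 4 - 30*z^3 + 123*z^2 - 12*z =-30*z^3 + 86*z^2 + 14*z - 6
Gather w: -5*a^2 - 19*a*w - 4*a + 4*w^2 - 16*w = -5*a^2 - 4*a + 4*w^2 + w*(-19*a - 16)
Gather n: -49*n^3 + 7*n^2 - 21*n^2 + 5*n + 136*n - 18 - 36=-49*n^3 - 14*n^2 + 141*n - 54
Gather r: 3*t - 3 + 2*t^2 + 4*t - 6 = 2*t^2 + 7*t - 9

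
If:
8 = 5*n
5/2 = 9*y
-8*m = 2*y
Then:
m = -5/72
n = 8/5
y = 5/18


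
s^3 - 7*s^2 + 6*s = s*(s - 6)*(s - 1)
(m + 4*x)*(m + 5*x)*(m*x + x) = m^3*x + 9*m^2*x^2 + m^2*x + 20*m*x^3 + 9*m*x^2 + 20*x^3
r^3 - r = r*(r - 1)*(r + 1)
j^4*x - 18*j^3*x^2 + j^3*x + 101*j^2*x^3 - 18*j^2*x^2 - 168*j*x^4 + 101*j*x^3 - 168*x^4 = (j - 8*x)*(j - 7*x)*(j - 3*x)*(j*x + x)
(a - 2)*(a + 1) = a^2 - a - 2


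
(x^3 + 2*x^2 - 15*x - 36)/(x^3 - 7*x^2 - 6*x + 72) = (x + 3)/(x - 6)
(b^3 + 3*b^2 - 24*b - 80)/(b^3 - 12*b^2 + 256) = (b^2 - b - 20)/(b^2 - 16*b + 64)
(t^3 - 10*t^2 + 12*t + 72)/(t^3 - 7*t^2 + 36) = (t - 6)/(t - 3)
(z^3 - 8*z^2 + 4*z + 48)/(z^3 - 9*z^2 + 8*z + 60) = (z - 4)/(z - 5)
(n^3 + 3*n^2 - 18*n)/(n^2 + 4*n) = (n^2 + 3*n - 18)/(n + 4)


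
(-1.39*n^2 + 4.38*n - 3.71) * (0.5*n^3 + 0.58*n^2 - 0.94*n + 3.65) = -0.695*n^5 + 1.3838*n^4 + 1.992*n^3 - 11.3425*n^2 + 19.4744*n - 13.5415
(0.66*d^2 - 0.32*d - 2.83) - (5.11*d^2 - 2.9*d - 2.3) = -4.45*d^2 + 2.58*d - 0.53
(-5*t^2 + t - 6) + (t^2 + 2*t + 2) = -4*t^2 + 3*t - 4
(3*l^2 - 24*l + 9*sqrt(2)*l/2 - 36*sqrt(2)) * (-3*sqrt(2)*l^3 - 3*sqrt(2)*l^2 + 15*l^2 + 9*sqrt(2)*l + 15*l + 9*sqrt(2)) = -9*sqrt(2)*l^5 + 18*l^4 + 63*sqrt(2)*l^4 - 126*l^3 + 333*sqrt(2)*l^3/2 - 1323*sqrt(2)*l^2/2 - 63*l^2 - 756*sqrt(2)*l - 567*l - 648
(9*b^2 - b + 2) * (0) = 0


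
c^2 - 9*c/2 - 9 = (c - 6)*(c + 3/2)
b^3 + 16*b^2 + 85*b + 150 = (b + 5)^2*(b + 6)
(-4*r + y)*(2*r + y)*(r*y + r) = -8*r^3*y - 8*r^3 - 2*r^2*y^2 - 2*r^2*y + r*y^3 + r*y^2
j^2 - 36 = (j - 6)*(j + 6)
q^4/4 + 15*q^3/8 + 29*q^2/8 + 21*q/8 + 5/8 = (q/4 + 1/4)*(q + 1/2)*(q + 1)*(q + 5)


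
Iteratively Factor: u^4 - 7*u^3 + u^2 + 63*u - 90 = (u - 2)*(u^3 - 5*u^2 - 9*u + 45) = (u - 3)*(u - 2)*(u^2 - 2*u - 15) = (u - 5)*(u - 3)*(u - 2)*(u + 3)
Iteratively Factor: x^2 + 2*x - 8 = (x + 4)*(x - 2)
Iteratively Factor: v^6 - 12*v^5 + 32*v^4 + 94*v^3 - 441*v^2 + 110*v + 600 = (v + 1)*(v^5 - 13*v^4 + 45*v^3 + 49*v^2 - 490*v + 600) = (v + 1)*(v + 3)*(v^4 - 16*v^3 + 93*v^2 - 230*v + 200) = (v - 5)*(v + 1)*(v + 3)*(v^3 - 11*v^2 + 38*v - 40) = (v - 5)*(v - 4)*(v + 1)*(v + 3)*(v^2 - 7*v + 10) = (v - 5)*(v - 4)*(v - 2)*(v + 1)*(v + 3)*(v - 5)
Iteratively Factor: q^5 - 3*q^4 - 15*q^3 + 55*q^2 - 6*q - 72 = (q + 4)*(q^4 - 7*q^3 + 13*q^2 + 3*q - 18) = (q - 3)*(q + 4)*(q^3 - 4*q^2 + q + 6) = (q - 3)^2*(q + 4)*(q^2 - q - 2) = (q - 3)^2*(q + 1)*(q + 4)*(q - 2)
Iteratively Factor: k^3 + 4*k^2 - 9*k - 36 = (k - 3)*(k^2 + 7*k + 12) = (k - 3)*(k + 4)*(k + 3)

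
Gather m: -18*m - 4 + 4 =-18*m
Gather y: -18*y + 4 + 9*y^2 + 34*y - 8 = 9*y^2 + 16*y - 4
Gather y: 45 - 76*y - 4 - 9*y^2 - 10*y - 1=-9*y^2 - 86*y + 40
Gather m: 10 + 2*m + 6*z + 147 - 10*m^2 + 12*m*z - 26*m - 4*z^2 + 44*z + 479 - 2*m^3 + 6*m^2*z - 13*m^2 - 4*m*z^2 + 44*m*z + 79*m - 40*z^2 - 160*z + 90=-2*m^3 + m^2*(6*z - 23) + m*(-4*z^2 + 56*z + 55) - 44*z^2 - 110*z + 726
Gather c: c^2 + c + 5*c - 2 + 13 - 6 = c^2 + 6*c + 5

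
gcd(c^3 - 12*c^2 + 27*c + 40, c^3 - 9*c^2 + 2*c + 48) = c - 8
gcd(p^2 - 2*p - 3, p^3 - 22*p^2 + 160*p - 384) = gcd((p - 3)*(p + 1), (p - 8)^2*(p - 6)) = 1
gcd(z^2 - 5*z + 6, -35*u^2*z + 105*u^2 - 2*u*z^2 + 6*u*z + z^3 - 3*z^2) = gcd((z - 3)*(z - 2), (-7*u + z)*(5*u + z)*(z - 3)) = z - 3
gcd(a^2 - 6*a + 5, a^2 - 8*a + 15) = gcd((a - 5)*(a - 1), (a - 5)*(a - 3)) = a - 5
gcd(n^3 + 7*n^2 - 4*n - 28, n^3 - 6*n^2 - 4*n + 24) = n^2 - 4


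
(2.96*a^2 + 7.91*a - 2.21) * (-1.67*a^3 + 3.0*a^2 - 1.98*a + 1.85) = -4.9432*a^5 - 4.3297*a^4 + 21.5599*a^3 - 16.8158*a^2 + 19.0093*a - 4.0885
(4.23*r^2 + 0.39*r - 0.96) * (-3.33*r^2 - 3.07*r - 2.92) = -14.0859*r^4 - 14.2848*r^3 - 10.3521*r^2 + 1.8084*r + 2.8032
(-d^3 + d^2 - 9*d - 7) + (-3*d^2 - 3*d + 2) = -d^3 - 2*d^2 - 12*d - 5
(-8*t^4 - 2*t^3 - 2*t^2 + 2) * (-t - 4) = 8*t^5 + 34*t^4 + 10*t^3 + 8*t^2 - 2*t - 8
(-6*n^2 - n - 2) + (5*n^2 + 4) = -n^2 - n + 2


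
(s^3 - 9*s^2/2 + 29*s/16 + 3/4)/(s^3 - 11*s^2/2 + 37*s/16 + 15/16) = (s - 4)/(s - 5)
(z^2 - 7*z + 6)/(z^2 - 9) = (z^2 - 7*z + 6)/(z^2 - 9)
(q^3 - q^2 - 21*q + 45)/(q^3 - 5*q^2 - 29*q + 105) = (q - 3)/(q - 7)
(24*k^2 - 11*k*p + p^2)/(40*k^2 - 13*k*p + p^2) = (-3*k + p)/(-5*k + p)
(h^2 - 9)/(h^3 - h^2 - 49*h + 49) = (h^2 - 9)/(h^3 - h^2 - 49*h + 49)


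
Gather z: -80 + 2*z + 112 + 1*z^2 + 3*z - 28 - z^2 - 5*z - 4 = 0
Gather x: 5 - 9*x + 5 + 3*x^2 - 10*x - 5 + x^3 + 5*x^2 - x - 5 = x^3 + 8*x^2 - 20*x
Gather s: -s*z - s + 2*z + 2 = s*(-z - 1) + 2*z + 2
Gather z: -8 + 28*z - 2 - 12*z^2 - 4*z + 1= -12*z^2 + 24*z - 9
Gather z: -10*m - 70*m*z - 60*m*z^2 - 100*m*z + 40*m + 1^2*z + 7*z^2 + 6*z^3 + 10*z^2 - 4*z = 30*m + 6*z^3 + z^2*(17 - 60*m) + z*(-170*m - 3)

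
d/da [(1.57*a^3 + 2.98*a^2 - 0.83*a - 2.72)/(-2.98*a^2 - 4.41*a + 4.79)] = (-4.6786*a^4 - 13.8474*a^3 + 6.9457*a^2 + 12.3372*a - 15.9709)/(8.8804*a^4 + 26.2836*a^3 - 9.1003*a^2 - 42.2478*a + 22.9441)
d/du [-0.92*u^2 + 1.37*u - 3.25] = 1.37 - 1.84*u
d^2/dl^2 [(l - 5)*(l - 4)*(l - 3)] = 6*l - 24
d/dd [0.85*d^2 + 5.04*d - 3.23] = 1.7*d + 5.04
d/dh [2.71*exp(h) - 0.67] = 2.71*exp(h)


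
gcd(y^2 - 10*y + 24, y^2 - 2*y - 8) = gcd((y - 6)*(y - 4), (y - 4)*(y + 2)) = y - 4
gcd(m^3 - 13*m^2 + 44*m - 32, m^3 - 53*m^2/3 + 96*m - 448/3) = m - 8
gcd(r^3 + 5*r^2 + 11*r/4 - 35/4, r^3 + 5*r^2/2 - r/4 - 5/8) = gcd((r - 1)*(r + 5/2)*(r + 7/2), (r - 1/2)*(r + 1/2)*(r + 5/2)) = r + 5/2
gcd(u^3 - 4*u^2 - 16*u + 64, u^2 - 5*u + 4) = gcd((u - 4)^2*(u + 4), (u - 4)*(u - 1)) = u - 4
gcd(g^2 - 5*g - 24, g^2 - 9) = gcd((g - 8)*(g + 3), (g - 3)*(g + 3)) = g + 3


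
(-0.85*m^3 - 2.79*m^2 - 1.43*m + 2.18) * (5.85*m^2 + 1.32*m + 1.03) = -4.9725*m^5 - 17.4435*m^4 - 12.9238*m^3 + 7.9917*m^2 + 1.4047*m + 2.2454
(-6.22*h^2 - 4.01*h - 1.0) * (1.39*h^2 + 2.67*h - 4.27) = -8.6458*h^4 - 22.1813*h^3 + 14.4627*h^2 + 14.4527*h + 4.27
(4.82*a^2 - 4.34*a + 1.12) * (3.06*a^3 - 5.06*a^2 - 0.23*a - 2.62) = 14.7492*a^5 - 37.6696*a^4 + 24.279*a^3 - 17.2974*a^2 + 11.1132*a - 2.9344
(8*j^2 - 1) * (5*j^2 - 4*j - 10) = 40*j^4 - 32*j^3 - 85*j^2 + 4*j + 10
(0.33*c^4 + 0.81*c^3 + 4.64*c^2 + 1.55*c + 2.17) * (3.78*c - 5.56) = 1.2474*c^5 + 1.227*c^4 + 13.0356*c^3 - 19.9394*c^2 - 0.415400000000002*c - 12.0652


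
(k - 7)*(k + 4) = k^2 - 3*k - 28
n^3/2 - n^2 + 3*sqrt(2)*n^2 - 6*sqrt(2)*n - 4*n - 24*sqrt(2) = (n/2 + 1)*(n - 4)*(n + 6*sqrt(2))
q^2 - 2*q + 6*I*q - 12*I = (q - 2)*(q + 6*I)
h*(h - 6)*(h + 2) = h^3 - 4*h^2 - 12*h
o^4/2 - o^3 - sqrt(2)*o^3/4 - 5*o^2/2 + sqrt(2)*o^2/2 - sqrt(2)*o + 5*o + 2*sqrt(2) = (o/2 + sqrt(2)/2)*(o - 2)*(o - 2*sqrt(2))*(o + sqrt(2)/2)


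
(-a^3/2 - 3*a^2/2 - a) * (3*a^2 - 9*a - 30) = -3*a^5/2 + 51*a^3/2 + 54*a^2 + 30*a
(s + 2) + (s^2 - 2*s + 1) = s^2 - s + 3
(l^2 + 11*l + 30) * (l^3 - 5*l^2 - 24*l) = l^5 + 6*l^4 - 49*l^3 - 414*l^2 - 720*l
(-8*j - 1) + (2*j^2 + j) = 2*j^2 - 7*j - 1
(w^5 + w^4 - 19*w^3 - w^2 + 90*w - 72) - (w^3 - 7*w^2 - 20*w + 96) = w^5 + w^4 - 20*w^3 + 6*w^2 + 110*w - 168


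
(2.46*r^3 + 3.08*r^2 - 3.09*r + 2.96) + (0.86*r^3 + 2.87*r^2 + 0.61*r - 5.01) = 3.32*r^3 + 5.95*r^2 - 2.48*r - 2.05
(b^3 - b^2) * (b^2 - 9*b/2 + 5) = b^5 - 11*b^4/2 + 19*b^3/2 - 5*b^2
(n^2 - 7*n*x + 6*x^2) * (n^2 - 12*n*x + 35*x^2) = n^4 - 19*n^3*x + 125*n^2*x^2 - 317*n*x^3 + 210*x^4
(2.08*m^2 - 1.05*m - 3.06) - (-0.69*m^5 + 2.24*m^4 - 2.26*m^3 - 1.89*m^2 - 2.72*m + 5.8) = 0.69*m^5 - 2.24*m^4 + 2.26*m^3 + 3.97*m^2 + 1.67*m - 8.86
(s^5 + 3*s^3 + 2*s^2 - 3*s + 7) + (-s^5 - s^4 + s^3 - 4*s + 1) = -s^4 + 4*s^3 + 2*s^2 - 7*s + 8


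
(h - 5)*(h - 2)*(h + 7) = h^3 - 39*h + 70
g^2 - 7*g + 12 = (g - 4)*(g - 3)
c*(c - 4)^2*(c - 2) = c^4 - 10*c^3 + 32*c^2 - 32*c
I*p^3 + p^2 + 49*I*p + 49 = (p - 7*I)*(p + 7*I)*(I*p + 1)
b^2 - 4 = (b - 2)*(b + 2)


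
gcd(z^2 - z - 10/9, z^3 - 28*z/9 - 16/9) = z + 2/3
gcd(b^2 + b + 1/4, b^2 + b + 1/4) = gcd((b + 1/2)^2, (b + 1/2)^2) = b^2 + b + 1/4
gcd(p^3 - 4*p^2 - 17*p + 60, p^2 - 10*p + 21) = p - 3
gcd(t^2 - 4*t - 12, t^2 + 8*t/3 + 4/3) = t + 2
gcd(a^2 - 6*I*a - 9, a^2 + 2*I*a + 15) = a - 3*I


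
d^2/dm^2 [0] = 0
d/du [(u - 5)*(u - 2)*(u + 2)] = 3*u^2 - 10*u - 4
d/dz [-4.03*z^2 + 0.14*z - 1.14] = 0.14 - 8.06*z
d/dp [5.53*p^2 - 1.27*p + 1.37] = 11.06*p - 1.27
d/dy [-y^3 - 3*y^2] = 3*y*(-y - 2)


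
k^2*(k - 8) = k^3 - 8*k^2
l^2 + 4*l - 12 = (l - 2)*(l + 6)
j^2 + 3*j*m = j*(j + 3*m)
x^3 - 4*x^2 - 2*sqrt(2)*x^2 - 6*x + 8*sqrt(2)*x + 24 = (x - 4)*(x - 3*sqrt(2))*(x + sqrt(2))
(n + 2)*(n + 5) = n^2 + 7*n + 10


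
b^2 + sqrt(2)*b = b*(b + sqrt(2))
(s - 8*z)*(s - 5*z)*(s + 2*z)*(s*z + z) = s^4*z - 11*s^3*z^2 + s^3*z + 14*s^2*z^3 - 11*s^2*z^2 + 80*s*z^4 + 14*s*z^3 + 80*z^4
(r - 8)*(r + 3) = r^2 - 5*r - 24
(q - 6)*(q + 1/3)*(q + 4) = q^3 - 5*q^2/3 - 74*q/3 - 8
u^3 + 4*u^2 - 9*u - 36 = (u - 3)*(u + 3)*(u + 4)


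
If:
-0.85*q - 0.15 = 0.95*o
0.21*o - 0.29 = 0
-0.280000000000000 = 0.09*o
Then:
No Solution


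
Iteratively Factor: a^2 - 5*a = (a - 5)*(a)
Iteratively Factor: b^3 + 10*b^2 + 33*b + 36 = (b + 4)*(b^2 + 6*b + 9) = (b + 3)*(b + 4)*(b + 3)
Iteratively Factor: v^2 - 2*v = (v)*(v - 2)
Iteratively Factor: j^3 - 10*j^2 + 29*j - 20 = (j - 4)*(j^2 - 6*j + 5) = (j - 5)*(j - 4)*(j - 1)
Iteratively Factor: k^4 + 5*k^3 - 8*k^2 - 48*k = (k + 4)*(k^3 + k^2 - 12*k) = (k + 4)^2*(k^2 - 3*k) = (k - 3)*(k + 4)^2*(k)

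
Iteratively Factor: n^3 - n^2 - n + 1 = (n + 1)*(n^2 - 2*n + 1) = (n - 1)*(n + 1)*(n - 1)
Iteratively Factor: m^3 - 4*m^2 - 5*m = (m + 1)*(m^2 - 5*m) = (m - 5)*(m + 1)*(m)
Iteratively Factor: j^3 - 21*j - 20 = (j - 5)*(j^2 + 5*j + 4) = (j - 5)*(j + 1)*(j + 4)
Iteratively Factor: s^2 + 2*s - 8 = (s - 2)*(s + 4)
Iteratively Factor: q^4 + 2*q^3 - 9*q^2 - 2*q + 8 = (q - 1)*(q^3 + 3*q^2 - 6*q - 8) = (q - 1)*(q + 4)*(q^2 - q - 2) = (q - 1)*(q + 1)*(q + 4)*(q - 2)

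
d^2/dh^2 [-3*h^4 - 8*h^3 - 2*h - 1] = 12*h*(-3*h - 4)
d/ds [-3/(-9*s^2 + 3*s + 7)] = 9*(1 - 6*s)/(-9*s^2 + 3*s + 7)^2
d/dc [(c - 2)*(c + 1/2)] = 2*c - 3/2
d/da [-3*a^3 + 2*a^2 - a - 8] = -9*a^2 + 4*a - 1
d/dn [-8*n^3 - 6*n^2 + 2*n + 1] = -24*n^2 - 12*n + 2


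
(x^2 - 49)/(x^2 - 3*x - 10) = (49 - x^2)/(-x^2 + 3*x + 10)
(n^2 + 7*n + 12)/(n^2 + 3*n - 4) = (n + 3)/(n - 1)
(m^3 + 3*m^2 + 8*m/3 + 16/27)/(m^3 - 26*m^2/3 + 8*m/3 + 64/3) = (9*m^2 + 15*m + 4)/(9*(m^2 - 10*m + 16))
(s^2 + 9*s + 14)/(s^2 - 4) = (s + 7)/(s - 2)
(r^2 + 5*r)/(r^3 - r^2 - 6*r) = (r + 5)/(r^2 - r - 6)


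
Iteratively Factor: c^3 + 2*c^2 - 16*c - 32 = (c + 2)*(c^2 - 16) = (c + 2)*(c + 4)*(c - 4)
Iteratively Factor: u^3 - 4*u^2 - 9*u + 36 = (u - 4)*(u^2 - 9) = (u - 4)*(u + 3)*(u - 3)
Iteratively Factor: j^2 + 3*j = (j)*(j + 3)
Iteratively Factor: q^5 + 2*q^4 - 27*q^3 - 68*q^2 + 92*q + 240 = (q - 5)*(q^4 + 7*q^3 + 8*q^2 - 28*q - 48) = (q - 5)*(q + 3)*(q^3 + 4*q^2 - 4*q - 16) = (q - 5)*(q - 2)*(q + 3)*(q^2 + 6*q + 8) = (q - 5)*(q - 2)*(q + 3)*(q + 4)*(q + 2)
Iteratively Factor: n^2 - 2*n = (n - 2)*(n)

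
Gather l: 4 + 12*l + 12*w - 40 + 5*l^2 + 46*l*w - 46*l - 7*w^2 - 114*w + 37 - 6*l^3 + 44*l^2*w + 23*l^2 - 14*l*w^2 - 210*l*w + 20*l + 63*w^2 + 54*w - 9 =-6*l^3 + l^2*(44*w + 28) + l*(-14*w^2 - 164*w - 14) + 56*w^2 - 48*w - 8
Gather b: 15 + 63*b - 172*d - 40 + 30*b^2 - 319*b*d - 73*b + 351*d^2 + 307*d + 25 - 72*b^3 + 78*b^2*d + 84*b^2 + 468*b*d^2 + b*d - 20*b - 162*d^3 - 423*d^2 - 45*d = -72*b^3 + b^2*(78*d + 114) + b*(468*d^2 - 318*d - 30) - 162*d^3 - 72*d^2 + 90*d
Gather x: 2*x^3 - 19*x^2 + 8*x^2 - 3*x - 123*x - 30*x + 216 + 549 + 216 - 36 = 2*x^3 - 11*x^2 - 156*x + 945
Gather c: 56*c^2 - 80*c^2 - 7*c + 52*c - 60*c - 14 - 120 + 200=-24*c^2 - 15*c + 66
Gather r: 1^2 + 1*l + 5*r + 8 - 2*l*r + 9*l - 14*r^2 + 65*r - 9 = 10*l - 14*r^2 + r*(70 - 2*l)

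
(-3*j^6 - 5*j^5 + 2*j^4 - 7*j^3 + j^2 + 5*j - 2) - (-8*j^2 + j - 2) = -3*j^6 - 5*j^5 + 2*j^4 - 7*j^3 + 9*j^2 + 4*j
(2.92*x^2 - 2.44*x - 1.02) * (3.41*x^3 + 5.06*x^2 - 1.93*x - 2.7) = 9.9572*x^5 + 6.4548*x^4 - 21.4602*x^3 - 8.336*x^2 + 8.5566*x + 2.754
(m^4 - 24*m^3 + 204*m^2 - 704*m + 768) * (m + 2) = m^5 - 22*m^4 + 156*m^3 - 296*m^2 - 640*m + 1536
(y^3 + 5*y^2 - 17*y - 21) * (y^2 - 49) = y^5 + 5*y^4 - 66*y^3 - 266*y^2 + 833*y + 1029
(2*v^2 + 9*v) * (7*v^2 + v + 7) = 14*v^4 + 65*v^3 + 23*v^2 + 63*v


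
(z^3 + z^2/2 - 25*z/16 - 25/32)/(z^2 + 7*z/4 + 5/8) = z - 5/4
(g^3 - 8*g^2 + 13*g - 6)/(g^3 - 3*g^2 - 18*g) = (g^2 - 2*g + 1)/(g*(g + 3))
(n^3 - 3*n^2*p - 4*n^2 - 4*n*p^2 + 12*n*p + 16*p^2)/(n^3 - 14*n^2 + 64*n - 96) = (n^2 - 3*n*p - 4*p^2)/(n^2 - 10*n + 24)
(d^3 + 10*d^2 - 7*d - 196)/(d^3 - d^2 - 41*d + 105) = (d^2 + 3*d - 28)/(d^2 - 8*d + 15)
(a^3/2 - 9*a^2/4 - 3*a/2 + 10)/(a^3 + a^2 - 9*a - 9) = (2*a^3 - 9*a^2 - 6*a + 40)/(4*(a^3 + a^2 - 9*a - 9))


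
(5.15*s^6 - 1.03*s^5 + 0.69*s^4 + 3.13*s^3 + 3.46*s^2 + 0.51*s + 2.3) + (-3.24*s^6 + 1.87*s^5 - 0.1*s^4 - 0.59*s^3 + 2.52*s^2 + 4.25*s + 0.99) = 1.91*s^6 + 0.84*s^5 + 0.59*s^4 + 2.54*s^3 + 5.98*s^2 + 4.76*s + 3.29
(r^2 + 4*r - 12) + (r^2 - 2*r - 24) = 2*r^2 + 2*r - 36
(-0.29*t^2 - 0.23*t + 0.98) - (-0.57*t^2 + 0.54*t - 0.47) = 0.28*t^2 - 0.77*t + 1.45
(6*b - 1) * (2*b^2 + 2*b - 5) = 12*b^3 + 10*b^2 - 32*b + 5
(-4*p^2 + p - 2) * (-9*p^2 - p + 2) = 36*p^4 - 5*p^3 + 9*p^2 + 4*p - 4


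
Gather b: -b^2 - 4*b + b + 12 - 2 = -b^2 - 3*b + 10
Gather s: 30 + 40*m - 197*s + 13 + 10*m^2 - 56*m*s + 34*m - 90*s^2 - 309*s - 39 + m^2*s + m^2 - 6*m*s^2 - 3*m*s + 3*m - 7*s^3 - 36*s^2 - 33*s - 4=11*m^2 + 77*m - 7*s^3 + s^2*(-6*m - 126) + s*(m^2 - 59*m - 539)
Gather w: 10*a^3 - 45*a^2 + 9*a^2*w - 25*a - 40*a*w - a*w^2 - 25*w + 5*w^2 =10*a^3 - 45*a^2 - 25*a + w^2*(5 - a) + w*(9*a^2 - 40*a - 25)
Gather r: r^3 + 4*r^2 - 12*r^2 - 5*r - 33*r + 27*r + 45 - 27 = r^3 - 8*r^2 - 11*r + 18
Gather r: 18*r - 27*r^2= -27*r^2 + 18*r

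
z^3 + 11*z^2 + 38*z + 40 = (z + 2)*(z + 4)*(z + 5)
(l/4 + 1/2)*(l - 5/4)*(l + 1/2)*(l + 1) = l^4/4 + 9*l^3/16 - 7*l^2/32 - 27*l/32 - 5/16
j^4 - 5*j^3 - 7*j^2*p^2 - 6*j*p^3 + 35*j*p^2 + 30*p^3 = (j - 5)*(j - 3*p)*(j + p)*(j + 2*p)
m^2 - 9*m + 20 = (m - 5)*(m - 4)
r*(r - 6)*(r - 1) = r^3 - 7*r^2 + 6*r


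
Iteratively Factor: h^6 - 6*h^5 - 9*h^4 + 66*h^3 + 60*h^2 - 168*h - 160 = (h + 2)*(h^5 - 8*h^4 + 7*h^3 + 52*h^2 - 44*h - 80) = (h - 4)*(h + 2)*(h^4 - 4*h^3 - 9*h^2 + 16*h + 20) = (h - 5)*(h - 4)*(h + 2)*(h^3 + h^2 - 4*h - 4) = (h - 5)*(h - 4)*(h - 2)*(h + 2)*(h^2 + 3*h + 2) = (h - 5)*(h - 4)*(h - 2)*(h + 1)*(h + 2)*(h + 2)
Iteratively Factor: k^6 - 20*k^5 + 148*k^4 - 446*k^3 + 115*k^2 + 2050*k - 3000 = (k - 4)*(k^5 - 16*k^4 + 84*k^3 - 110*k^2 - 325*k + 750) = (k - 5)*(k - 4)*(k^4 - 11*k^3 + 29*k^2 + 35*k - 150) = (k - 5)*(k - 4)*(k + 2)*(k^3 - 13*k^2 + 55*k - 75) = (k - 5)^2*(k - 4)*(k + 2)*(k^2 - 8*k + 15) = (k - 5)^3*(k - 4)*(k + 2)*(k - 3)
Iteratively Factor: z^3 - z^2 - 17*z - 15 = (z - 5)*(z^2 + 4*z + 3) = (z - 5)*(z + 3)*(z + 1)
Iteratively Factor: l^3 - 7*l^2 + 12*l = (l - 3)*(l^2 - 4*l) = (l - 4)*(l - 3)*(l)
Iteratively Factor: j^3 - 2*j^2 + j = (j - 1)*(j^2 - j) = (j - 1)^2*(j)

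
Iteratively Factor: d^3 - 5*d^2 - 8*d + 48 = (d - 4)*(d^2 - d - 12) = (d - 4)^2*(d + 3)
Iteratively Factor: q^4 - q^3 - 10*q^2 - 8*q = (q - 4)*(q^3 + 3*q^2 + 2*q) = (q - 4)*(q + 1)*(q^2 + 2*q) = (q - 4)*(q + 1)*(q + 2)*(q)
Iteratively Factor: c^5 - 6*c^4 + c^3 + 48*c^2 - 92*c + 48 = (c - 2)*(c^4 - 4*c^3 - 7*c^2 + 34*c - 24) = (c - 2)^2*(c^3 - 2*c^2 - 11*c + 12) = (c - 4)*(c - 2)^2*(c^2 + 2*c - 3) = (c - 4)*(c - 2)^2*(c - 1)*(c + 3)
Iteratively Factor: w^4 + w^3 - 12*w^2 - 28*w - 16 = (w + 1)*(w^3 - 12*w - 16) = (w - 4)*(w + 1)*(w^2 + 4*w + 4) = (w - 4)*(w + 1)*(w + 2)*(w + 2)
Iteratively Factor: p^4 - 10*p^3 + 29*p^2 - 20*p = (p - 5)*(p^3 - 5*p^2 + 4*p) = (p - 5)*(p - 1)*(p^2 - 4*p) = (p - 5)*(p - 4)*(p - 1)*(p)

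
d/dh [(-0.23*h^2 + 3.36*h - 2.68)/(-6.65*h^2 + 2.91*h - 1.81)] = (21.6747*h^2 - 34.8114*h + 1.7172)/(44.2225*h^4 - 38.703*h^3 + 32.5411*h^2 - 10.5342*h + 3.2761)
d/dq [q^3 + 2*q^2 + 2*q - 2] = 3*q^2 + 4*q + 2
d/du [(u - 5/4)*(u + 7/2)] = 2*u + 9/4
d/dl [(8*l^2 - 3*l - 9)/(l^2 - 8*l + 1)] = (-61*l^2 + 34*l - 75)/(l^4 - 16*l^3 + 66*l^2 - 16*l + 1)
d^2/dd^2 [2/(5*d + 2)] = 100/(5*d + 2)^3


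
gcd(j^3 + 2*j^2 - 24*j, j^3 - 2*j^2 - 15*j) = j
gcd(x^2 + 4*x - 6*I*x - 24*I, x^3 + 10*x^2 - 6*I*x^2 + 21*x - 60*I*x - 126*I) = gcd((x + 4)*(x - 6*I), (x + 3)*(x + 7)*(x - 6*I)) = x - 6*I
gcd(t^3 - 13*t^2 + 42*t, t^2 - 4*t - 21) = t - 7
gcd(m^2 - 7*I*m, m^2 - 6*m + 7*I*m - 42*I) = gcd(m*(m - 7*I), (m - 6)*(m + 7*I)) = 1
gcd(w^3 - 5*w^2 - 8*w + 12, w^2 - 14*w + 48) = w - 6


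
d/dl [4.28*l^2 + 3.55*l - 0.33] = 8.56*l + 3.55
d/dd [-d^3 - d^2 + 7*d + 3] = -3*d^2 - 2*d + 7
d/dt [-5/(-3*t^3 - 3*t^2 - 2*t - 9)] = 5*(-9*t^2 - 6*t - 2)/(3*t^3 + 3*t^2 + 2*t + 9)^2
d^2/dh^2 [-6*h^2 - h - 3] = -12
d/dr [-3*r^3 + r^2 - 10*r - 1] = -9*r^2 + 2*r - 10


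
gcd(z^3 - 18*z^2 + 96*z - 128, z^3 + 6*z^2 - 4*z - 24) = z - 2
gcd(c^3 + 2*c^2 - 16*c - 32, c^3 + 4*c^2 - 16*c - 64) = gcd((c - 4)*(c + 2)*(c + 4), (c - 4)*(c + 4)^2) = c^2 - 16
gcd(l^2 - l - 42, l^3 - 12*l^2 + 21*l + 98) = l - 7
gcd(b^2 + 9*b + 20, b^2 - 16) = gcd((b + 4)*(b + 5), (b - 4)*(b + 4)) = b + 4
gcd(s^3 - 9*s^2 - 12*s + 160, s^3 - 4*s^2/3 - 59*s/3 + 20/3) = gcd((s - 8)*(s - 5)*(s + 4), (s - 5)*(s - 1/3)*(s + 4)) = s^2 - s - 20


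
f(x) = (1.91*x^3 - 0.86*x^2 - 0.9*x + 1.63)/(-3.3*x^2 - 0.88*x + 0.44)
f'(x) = (6.6*x + 0.88)*(1.91*x^3 - 0.86*x^2 - 0.9*x + 1.63)/(-3.3*x^2 - 0.88*x + 0.44)^2 + (5.73*x^2 - 1.72*x - 0.9)/(-3.3*x^2 - 0.88*x + 0.44) = (-6.303*x^4 - 3.3616*x^3 + 0.308*x^2 + 10.0012*x + 1.0384)/(10.89*x^4 + 5.808*x^3 - 2.1296*x^2 - 0.7744*x + 0.1936)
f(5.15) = -2.57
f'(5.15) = -0.58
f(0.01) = 3.76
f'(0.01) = 6.13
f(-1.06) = 0.28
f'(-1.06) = -2.42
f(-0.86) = -0.44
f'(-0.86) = -5.59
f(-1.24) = 0.63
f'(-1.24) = -1.54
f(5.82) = -2.95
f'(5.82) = -0.58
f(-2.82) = 1.95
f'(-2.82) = -0.64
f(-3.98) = 2.67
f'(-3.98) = -0.60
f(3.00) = -1.34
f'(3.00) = -0.56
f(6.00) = -3.06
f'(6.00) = -0.58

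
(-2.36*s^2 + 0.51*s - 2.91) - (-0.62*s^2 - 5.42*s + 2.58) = -1.74*s^2 + 5.93*s - 5.49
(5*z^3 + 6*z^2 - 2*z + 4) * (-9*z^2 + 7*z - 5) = -45*z^5 - 19*z^4 + 35*z^3 - 80*z^2 + 38*z - 20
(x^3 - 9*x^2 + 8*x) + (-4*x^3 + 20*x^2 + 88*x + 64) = -3*x^3 + 11*x^2 + 96*x + 64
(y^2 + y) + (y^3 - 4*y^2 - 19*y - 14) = y^3 - 3*y^2 - 18*y - 14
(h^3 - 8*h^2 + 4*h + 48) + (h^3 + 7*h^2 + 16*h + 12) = 2*h^3 - h^2 + 20*h + 60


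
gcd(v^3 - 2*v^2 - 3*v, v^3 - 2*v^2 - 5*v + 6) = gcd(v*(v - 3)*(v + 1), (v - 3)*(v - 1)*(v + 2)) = v - 3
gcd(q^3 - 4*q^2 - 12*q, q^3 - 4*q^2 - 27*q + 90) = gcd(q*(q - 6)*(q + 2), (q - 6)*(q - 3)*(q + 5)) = q - 6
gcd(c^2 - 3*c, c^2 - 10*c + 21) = c - 3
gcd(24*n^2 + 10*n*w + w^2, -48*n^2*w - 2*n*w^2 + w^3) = 6*n + w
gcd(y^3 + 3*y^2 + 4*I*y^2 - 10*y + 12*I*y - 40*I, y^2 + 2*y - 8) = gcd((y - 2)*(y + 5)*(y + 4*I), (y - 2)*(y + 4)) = y - 2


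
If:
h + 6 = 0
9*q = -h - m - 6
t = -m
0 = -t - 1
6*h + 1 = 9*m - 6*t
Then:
No Solution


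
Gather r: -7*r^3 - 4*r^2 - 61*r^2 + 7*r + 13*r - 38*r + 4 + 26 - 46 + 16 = -7*r^3 - 65*r^2 - 18*r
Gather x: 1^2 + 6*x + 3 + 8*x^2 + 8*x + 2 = 8*x^2 + 14*x + 6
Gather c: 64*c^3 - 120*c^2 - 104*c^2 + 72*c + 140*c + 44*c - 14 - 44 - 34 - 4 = 64*c^3 - 224*c^2 + 256*c - 96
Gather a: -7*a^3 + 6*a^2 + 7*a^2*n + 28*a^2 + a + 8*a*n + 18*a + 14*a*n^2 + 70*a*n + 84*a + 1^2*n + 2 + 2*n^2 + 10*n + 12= -7*a^3 + a^2*(7*n + 34) + a*(14*n^2 + 78*n + 103) + 2*n^2 + 11*n + 14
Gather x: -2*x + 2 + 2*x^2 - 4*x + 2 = 2*x^2 - 6*x + 4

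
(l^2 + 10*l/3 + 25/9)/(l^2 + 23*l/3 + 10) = (l + 5/3)/(l + 6)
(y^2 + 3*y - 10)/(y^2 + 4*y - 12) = (y + 5)/(y + 6)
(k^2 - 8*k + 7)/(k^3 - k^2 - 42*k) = (k - 1)/(k*(k + 6))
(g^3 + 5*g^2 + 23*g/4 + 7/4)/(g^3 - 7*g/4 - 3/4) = (2*g + 7)/(2*g - 3)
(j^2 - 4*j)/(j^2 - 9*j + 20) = j/(j - 5)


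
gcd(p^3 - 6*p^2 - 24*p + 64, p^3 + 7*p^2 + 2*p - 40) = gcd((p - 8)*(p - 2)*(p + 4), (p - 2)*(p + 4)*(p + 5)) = p^2 + 2*p - 8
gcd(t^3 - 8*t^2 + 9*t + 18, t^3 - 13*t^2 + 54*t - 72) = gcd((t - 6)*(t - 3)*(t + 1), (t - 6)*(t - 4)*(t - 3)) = t^2 - 9*t + 18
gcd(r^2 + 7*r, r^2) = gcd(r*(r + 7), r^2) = r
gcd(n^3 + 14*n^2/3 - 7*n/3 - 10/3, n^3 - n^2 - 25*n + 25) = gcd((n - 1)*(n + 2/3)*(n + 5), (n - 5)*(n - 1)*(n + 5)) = n^2 + 4*n - 5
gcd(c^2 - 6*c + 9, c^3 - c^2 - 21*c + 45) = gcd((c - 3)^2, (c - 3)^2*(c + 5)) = c^2 - 6*c + 9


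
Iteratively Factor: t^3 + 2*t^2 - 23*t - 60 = (t + 3)*(t^2 - t - 20) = (t - 5)*(t + 3)*(t + 4)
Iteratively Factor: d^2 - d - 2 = (d - 2)*(d + 1)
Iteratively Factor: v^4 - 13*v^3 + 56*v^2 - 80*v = (v)*(v^3 - 13*v^2 + 56*v - 80) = v*(v - 4)*(v^2 - 9*v + 20) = v*(v - 5)*(v - 4)*(v - 4)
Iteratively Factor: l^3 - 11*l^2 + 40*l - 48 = (l - 4)*(l^2 - 7*l + 12) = (l - 4)*(l - 3)*(l - 4)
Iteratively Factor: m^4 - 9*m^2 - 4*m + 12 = (m - 1)*(m^3 + m^2 - 8*m - 12) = (m - 1)*(m + 2)*(m^2 - m - 6) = (m - 3)*(m - 1)*(m + 2)*(m + 2)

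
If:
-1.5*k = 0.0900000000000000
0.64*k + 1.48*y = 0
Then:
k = -0.06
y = 0.03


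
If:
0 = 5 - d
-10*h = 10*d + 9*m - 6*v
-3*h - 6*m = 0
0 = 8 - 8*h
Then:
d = 5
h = 1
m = -1/2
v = 37/4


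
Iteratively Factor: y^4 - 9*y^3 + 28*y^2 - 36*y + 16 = (y - 4)*(y^3 - 5*y^2 + 8*y - 4) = (y - 4)*(y - 2)*(y^2 - 3*y + 2) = (y - 4)*(y - 2)^2*(y - 1)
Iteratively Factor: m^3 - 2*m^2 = (m)*(m^2 - 2*m) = m*(m - 2)*(m)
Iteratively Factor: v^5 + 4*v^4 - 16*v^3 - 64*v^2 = (v + 4)*(v^4 - 16*v^2) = v*(v + 4)*(v^3 - 16*v) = v^2*(v + 4)*(v^2 - 16) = v^2*(v - 4)*(v + 4)*(v + 4)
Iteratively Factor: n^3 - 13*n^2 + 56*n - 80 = (n - 4)*(n^2 - 9*n + 20) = (n - 4)^2*(n - 5)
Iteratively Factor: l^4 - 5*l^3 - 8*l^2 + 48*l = (l + 3)*(l^3 - 8*l^2 + 16*l) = (l - 4)*(l + 3)*(l^2 - 4*l) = (l - 4)^2*(l + 3)*(l)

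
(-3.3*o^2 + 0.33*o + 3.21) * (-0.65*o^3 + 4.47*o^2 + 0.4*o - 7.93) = 2.145*o^5 - 14.9655*o^4 - 1.9314*o^3 + 40.6497*o^2 - 1.3329*o - 25.4553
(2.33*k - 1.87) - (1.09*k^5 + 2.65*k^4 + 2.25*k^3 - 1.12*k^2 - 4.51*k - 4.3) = -1.09*k^5 - 2.65*k^4 - 2.25*k^3 + 1.12*k^2 + 6.84*k + 2.43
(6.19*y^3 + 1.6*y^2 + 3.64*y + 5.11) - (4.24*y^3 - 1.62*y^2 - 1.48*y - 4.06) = 1.95*y^3 + 3.22*y^2 + 5.12*y + 9.17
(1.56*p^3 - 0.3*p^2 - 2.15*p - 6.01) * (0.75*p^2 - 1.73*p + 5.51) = 1.17*p^5 - 2.9238*p^4 + 7.5021*p^3 - 2.441*p^2 - 1.4492*p - 33.1151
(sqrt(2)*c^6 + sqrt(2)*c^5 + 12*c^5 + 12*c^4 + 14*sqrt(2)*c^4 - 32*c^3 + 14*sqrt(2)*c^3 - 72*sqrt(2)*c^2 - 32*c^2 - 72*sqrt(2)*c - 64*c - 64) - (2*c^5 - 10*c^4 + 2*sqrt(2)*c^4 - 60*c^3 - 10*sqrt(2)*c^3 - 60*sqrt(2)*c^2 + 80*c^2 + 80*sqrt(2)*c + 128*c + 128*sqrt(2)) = sqrt(2)*c^6 + sqrt(2)*c^5 + 10*c^5 + 12*sqrt(2)*c^4 + 22*c^4 + 28*c^3 + 24*sqrt(2)*c^3 - 112*c^2 - 12*sqrt(2)*c^2 - 152*sqrt(2)*c - 192*c - 128*sqrt(2) - 64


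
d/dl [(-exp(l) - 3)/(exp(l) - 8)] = 11*exp(l)/(exp(l) - 8)^2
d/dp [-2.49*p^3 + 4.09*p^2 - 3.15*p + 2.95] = -7.47*p^2 + 8.18*p - 3.15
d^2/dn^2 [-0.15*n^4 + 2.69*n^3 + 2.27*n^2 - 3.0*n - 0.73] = -1.8*n^2 + 16.14*n + 4.54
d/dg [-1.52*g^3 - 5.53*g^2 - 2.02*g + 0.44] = -4.56*g^2 - 11.06*g - 2.02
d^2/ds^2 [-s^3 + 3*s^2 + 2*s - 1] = 6 - 6*s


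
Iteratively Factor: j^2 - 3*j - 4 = (j - 4)*(j + 1)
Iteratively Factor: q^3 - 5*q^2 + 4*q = (q - 1)*(q^2 - 4*q) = (q - 4)*(q - 1)*(q)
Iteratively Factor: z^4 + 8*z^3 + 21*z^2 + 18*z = (z + 3)*(z^3 + 5*z^2 + 6*z) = (z + 2)*(z + 3)*(z^2 + 3*z) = (z + 2)*(z + 3)^2*(z)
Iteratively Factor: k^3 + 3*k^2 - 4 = (k + 2)*(k^2 + k - 2) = (k - 1)*(k + 2)*(k + 2)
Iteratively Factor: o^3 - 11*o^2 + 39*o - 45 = (o - 3)*(o^2 - 8*o + 15) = (o - 3)^2*(o - 5)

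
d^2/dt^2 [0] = 0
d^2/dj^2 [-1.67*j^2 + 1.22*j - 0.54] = -3.34000000000000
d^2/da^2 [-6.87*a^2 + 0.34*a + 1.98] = -13.7400000000000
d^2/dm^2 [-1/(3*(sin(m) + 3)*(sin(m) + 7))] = (4*sin(m)^4 + 30*sin(m)^3 + 10*sin(m)^2 - 270*sin(m) - 158)/(3*(sin(m) + 3)^3*(sin(m) + 7)^3)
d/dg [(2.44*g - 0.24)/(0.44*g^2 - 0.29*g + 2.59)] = (-1.0736*g^2 + 0.2112*g + 6.25)/(0.1936*g^4 - 0.2552*g^3 + 2.3633*g^2 - 1.5022*g + 6.7081)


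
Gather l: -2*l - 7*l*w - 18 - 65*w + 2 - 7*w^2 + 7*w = l*(-7*w - 2) - 7*w^2 - 58*w - 16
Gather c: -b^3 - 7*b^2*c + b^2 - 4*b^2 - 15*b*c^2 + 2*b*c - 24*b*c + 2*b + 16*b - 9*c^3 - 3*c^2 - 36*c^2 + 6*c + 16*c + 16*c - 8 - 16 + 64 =-b^3 - 3*b^2 + 18*b - 9*c^3 + c^2*(-15*b - 39) + c*(-7*b^2 - 22*b + 38) + 40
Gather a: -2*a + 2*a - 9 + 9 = 0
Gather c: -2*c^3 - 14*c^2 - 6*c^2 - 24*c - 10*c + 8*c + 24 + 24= -2*c^3 - 20*c^2 - 26*c + 48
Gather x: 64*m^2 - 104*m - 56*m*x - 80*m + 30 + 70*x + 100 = 64*m^2 - 184*m + x*(70 - 56*m) + 130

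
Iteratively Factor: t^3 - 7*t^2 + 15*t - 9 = (t - 3)*(t^2 - 4*t + 3) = (t - 3)*(t - 1)*(t - 3)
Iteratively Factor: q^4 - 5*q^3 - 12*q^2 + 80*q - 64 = (q - 1)*(q^3 - 4*q^2 - 16*q + 64) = (q - 4)*(q - 1)*(q^2 - 16) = (q - 4)^2*(q - 1)*(q + 4)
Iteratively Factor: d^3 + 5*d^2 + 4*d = (d + 4)*(d^2 + d) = (d + 1)*(d + 4)*(d)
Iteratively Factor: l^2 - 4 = (l + 2)*(l - 2)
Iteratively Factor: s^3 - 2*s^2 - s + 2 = (s - 2)*(s^2 - 1) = (s - 2)*(s + 1)*(s - 1)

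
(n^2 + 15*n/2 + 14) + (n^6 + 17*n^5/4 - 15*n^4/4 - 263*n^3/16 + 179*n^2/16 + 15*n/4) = n^6 + 17*n^5/4 - 15*n^4/4 - 263*n^3/16 + 195*n^2/16 + 45*n/4 + 14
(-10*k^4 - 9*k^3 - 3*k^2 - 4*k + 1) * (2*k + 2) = -20*k^5 - 38*k^4 - 24*k^3 - 14*k^2 - 6*k + 2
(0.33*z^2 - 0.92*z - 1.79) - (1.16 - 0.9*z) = 0.33*z^2 - 0.02*z - 2.95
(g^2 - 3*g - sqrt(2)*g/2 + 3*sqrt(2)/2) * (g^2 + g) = g^4 - 2*g^3 - sqrt(2)*g^3/2 - 3*g^2 + sqrt(2)*g^2 + 3*sqrt(2)*g/2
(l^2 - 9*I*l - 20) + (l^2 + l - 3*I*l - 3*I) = 2*l^2 + l - 12*I*l - 20 - 3*I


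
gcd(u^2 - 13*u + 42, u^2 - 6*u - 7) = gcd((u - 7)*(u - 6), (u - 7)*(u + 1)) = u - 7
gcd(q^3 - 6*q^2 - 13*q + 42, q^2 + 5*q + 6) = q + 3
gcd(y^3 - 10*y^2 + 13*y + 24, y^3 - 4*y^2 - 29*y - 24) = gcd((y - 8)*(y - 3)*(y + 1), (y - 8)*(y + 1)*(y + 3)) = y^2 - 7*y - 8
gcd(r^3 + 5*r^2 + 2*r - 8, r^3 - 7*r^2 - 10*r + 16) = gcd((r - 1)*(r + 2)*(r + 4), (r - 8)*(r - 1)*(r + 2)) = r^2 + r - 2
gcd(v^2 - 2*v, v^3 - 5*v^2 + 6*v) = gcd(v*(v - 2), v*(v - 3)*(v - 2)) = v^2 - 2*v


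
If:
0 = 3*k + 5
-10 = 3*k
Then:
No Solution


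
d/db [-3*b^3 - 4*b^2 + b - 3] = -9*b^2 - 8*b + 1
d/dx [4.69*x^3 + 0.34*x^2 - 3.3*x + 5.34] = 14.07*x^2 + 0.68*x - 3.3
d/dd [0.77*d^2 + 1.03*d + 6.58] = 1.54*d + 1.03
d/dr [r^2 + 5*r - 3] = 2*r + 5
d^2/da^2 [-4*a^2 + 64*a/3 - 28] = -8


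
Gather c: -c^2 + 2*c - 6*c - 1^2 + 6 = -c^2 - 4*c + 5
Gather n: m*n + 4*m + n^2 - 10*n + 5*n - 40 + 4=4*m + n^2 + n*(m - 5) - 36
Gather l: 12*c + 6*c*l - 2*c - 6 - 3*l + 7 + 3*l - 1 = 6*c*l + 10*c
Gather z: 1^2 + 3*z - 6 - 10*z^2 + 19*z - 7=-10*z^2 + 22*z - 12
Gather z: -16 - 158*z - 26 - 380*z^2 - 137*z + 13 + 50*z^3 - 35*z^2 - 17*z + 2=50*z^3 - 415*z^2 - 312*z - 27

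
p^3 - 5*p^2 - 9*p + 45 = (p - 5)*(p - 3)*(p + 3)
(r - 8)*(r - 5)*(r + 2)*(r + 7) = r^4 - 4*r^3 - 63*r^2 + 178*r + 560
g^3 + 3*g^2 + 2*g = g*(g + 1)*(g + 2)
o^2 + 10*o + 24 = (o + 4)*(o + 6)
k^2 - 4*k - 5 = (k - 5)*(k + 1)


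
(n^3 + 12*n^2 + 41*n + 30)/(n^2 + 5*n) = n + 7 + 6/n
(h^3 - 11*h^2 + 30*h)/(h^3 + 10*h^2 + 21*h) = (h^2 - 11*h + 30)/(h^2 + 10*h + 21)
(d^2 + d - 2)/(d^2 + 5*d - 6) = (d + 2)/(d + 6)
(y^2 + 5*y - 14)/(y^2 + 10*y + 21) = (y - 2)/(y + 3)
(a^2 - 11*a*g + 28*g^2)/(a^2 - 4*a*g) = (a - 7*g)/a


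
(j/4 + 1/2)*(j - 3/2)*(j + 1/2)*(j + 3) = j^4/4 + j^3 + j^2/16 - 39*j/16 - 9/8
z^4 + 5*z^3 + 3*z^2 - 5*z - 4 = (z - 1)*(z + 1)^2*(z + 4)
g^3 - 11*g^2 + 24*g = g*(g - 8)*(g - 3)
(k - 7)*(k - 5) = k^2 - 12*k + 35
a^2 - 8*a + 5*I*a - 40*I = (a - 8)*(a + 5*I)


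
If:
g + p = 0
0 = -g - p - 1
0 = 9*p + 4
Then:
No Solution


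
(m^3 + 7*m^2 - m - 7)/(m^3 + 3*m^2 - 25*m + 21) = (m + 1)/(m - 3)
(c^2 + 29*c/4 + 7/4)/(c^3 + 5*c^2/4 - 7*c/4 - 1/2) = (c + 7)/(c^2 + c - 2)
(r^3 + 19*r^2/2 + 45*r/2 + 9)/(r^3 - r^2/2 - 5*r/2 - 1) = (r^2 + 9*r + 18)/(r^2 - r - 2)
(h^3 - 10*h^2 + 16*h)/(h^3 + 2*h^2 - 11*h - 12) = h*(h^2 - 10*h + 16)/(h^3 + 2*h^2 - 11*h - 12)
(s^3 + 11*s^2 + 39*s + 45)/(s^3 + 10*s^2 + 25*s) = (s^2 + 6*s + 9)/(s*(s + 5))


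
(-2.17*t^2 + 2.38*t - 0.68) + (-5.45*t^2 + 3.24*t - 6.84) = -7.62*t^2 + 5.62*t - 7.52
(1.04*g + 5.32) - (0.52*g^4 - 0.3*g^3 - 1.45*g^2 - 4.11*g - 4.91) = -0.52*g^4 + 0.3*g^3 + 1.45*g^2 + 5.15*g + 10.23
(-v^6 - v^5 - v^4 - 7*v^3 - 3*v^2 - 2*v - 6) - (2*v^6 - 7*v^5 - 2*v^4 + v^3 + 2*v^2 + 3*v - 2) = -3*v^6 + 6*v^5 + v^4 - 8*v^3 - 5*v^2 - 5*v - 4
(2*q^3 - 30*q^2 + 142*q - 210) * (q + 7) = 2*q^4 - 16*q^3 - 68*q^2 + 784*q - 1470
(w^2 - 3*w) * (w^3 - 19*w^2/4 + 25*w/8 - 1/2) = w^5 - 31*w^4/4 + 139*w^3/8 - 79*w^2/8 + 3*w/2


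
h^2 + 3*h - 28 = (h - 4)*(h + 7)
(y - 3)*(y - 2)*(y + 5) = y^3 - 19*y + 30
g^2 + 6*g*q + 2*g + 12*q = (g + 2)*(g + 6*q)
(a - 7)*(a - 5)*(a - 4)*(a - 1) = a^4 - 17*a^3 + 99*a^2 - 223*a + 140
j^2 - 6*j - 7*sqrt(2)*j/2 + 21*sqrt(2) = (j - 6)*(j - 7*sqrt(2)/2)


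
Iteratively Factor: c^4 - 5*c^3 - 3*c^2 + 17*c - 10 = (c + 2)*(c^3 - 7*c^2 + 11*c - 5) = (c - 1)*(c + 2)*(c^2 - 6*c + 5) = (c - 1)^2*(c + 2)*(c - 5)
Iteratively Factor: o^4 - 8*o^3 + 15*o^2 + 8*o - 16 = (o - 1)*(o^3 - 7*o^2 + 8*o + 16) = (o - 4)*(o - 1)*(o^2 - 3*o - 4) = (o - 4)*(o - 1)*(o + 1)*(o - 4)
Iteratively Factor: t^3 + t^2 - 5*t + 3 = (t - 1)*(t^2 + 2*t - 3) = (t - 1)^2*(t + 3)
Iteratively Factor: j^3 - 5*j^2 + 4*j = (j)*(j^2 - 5*j + 4) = j*(j - 4)*(j - 1)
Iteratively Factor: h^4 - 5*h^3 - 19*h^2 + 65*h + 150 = (h - 5)*(h^3 - 19*h - 30) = (h - 5)*(h + 3)*(h^2 - 3*h - 10) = (h - 5)*(h + 2)*(h + 3)*(h - 5)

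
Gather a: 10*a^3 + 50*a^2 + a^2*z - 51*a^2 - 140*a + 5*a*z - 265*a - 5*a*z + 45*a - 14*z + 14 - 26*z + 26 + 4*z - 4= 10*a^3 + a^2*(z - 1) - 360*a - 36*z + 36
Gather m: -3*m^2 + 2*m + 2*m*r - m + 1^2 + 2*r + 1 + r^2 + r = -3*m^2 + m*(2*r + 1) + r^2 + 3*r + 2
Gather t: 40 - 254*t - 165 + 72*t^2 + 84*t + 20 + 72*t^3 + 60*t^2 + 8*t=72*t^3 + 132*t^2 - 162*t - 105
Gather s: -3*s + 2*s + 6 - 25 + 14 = -s - 5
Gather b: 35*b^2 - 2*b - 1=35*b^2 - 2*b - 1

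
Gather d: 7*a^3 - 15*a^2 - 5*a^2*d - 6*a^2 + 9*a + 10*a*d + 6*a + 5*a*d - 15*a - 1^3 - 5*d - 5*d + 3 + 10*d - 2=7*a^3 - 21*a^2 + d*(-5*a^2 + 15*a)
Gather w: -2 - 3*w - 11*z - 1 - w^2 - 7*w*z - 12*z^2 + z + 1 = -w^2 + w*(-7*z - 3) - 12*z^2 - 10*z - 2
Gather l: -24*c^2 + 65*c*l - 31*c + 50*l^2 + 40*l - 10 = -24*c^2 - 31*c + 50*l^2 + l*(65*c + 40) - 10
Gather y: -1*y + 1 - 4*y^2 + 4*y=-4*y^2 + 3*y + 1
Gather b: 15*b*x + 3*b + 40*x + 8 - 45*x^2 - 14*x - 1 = b*(15*x + 3) - 45*x^2 + 26*x + 7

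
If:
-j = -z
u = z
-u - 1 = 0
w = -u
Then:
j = -1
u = -1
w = 1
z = -1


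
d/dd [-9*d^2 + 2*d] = 2 - 18*d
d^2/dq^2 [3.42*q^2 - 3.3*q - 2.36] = 6.84000000000000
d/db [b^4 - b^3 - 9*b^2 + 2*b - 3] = 4*b^3 - 3*b^2 - 18*b + 2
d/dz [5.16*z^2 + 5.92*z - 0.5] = 10.32*z + 5.92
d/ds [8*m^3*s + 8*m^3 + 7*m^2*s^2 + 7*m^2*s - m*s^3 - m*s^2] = m*(8*m^2 + 14*m*s + 7*m - 3*s^2 - 2*s)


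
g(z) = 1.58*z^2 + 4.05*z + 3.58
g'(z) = 3.16*z + 4.05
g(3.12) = 31.60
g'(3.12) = 13.91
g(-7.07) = 53.92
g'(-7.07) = -18.29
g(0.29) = 4.89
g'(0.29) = 4.97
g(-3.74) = 10.53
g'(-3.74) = -7.77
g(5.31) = 69.64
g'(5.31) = 20.83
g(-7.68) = 65.67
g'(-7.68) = -20.22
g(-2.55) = 3.53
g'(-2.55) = -4.01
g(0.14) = 4.18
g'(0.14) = 4.49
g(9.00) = 168.01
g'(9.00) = 32.49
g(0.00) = 3.58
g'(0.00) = 4.05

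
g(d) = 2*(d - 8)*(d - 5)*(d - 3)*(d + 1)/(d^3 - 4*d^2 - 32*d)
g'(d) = 2*(d - 8)*(d - 5)*(d - 3)*(d + 1)*(-3*d^2 + 8*d + 32)/(d^3 - 4*d^2 - 32*d)^2 + 2*(d - 8)*(d - 5)*(d - 3)/(d^3 - 4*d^2 - 32*d) + 2*(d - 8)*(d - 5)*(d + 1)/(d^3 - 4*d^2 - 32*d) + 2*(d - 8)*(d - 3)*(d + 1)/(d^3 - 4*d^2 - 32*d) + 2*(d - 5)*(d - 3)*(d + 1)/(d^3 - 4*d^2 - 32*d)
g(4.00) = -0.31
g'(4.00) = 0.05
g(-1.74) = 12.02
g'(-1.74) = -18.98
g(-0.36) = -17.59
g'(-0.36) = -63.00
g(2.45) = 0.61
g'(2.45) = -1.52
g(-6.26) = -77.53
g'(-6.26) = -16.69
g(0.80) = 8.66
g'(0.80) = -13.82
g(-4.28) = -369.81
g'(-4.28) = -1203.77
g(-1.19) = 2.95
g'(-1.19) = -15.26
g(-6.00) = -82.50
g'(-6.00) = -21.83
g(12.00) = 8.53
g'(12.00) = 1.58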